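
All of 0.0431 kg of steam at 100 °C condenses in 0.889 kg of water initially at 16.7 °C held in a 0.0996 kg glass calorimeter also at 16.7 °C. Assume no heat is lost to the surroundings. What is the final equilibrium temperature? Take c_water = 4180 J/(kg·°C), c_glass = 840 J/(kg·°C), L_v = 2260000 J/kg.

Energy conservation, ΣQ = 0:
condense steam: −0.0431×2260000 = −97406
  condensate cools 100→T: 0.0431×4180×(T − 100) = 180.16(T − 100)
  original water: 3716(T − 16.7)
  cup: 83.66(T − 16.7)
3979.8 T = 97406 + 18016 + 63455 = 178877
T ≈ 44.95 °C, under the boiling point, so the assumption holds.

T_f ≈ 44.9 °C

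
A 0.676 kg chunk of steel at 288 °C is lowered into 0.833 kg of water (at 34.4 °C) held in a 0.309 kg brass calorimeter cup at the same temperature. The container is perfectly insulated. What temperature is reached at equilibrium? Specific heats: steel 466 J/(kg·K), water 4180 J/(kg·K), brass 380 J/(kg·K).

T_f ≈ 54.8 °C

Conservation of energy gives ΣQ = 0:
0.676·466·(T − 288) + 0.833·4180·(T − 34.4) + 0.309·380·(T − 34.4) = 0
3914.4 T = 214543
T = 214543/3914.4 ≈ 54.81 °C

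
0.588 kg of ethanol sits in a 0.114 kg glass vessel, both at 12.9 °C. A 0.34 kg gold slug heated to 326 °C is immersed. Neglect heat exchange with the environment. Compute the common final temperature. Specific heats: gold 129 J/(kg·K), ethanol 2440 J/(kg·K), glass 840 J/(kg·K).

Taking heat into each body as positive, Σ m c ΔT = 0:
0.34×129×(T − 326) + 0.588×2440×(T − 12.9) + 0.114×840×(T − 12.9) = 0
43.86(T − 326) + 1434.7(T − 12.9) + 95.76(T − 12.9) = 0
1574.3 T = 34042
T ≈ 21.62 °C

T_f ≈ 21.6 °C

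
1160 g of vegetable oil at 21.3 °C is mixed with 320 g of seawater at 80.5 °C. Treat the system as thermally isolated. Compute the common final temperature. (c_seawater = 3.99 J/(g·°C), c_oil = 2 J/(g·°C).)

T_f ≈ 42.3 °C

|Q_seawater| = |Q_oil|:
320×3.99×(80.5 − T) = 1160×2×(T − 21.3)
1276.8(80.5 − T) = 2320(T − 21.3)
3596.8 T = 152198  ⇒  T ≈ 42.31 °C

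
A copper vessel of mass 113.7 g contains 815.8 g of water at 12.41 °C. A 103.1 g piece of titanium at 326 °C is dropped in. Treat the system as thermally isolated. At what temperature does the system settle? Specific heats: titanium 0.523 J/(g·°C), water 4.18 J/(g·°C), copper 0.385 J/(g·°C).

Taking heat into each body as positive, Σ m c ΔT = 0:
103.1*0.523*(T − 326) + 815.8*4.18*(T − 12.41) + 113.7*0.385*(T − 12.41) = 0
53.92(T − 326) + 3410(T − 12.41) + 43.77(T − 12.41) = 0
(53.92 + 3410 + 43.77) T = 53.92*326 + 3410*12.41 + 43.77*12.41
T = 60440/3507.7 ≈ 17.23 °C

T_f ≈ 17.2 °C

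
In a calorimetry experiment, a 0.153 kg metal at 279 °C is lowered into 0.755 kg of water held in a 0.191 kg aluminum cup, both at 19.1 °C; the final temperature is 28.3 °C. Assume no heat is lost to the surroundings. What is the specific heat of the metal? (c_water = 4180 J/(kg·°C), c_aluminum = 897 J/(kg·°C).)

c ≈ 798 J/(kg·°C)

Energy conservation, ΣQ = 0:
0.153×c×(28.3 − 279) + 0.755×4180×(28.3 − 19.1) + 0.191×897×(28.3 − 19.1) = 0
-38.36 c = -30610
c = -30610/-38.36 ≈ 798 J/(kg·°C)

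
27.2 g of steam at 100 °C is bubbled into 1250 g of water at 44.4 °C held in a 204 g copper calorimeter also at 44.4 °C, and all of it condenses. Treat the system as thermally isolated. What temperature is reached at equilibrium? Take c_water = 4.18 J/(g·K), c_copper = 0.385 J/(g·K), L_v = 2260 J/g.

T_f ≈ 56.9 °C

Taking heat into each body as positive, Σ m c ΔT = 0:
steam→water at 100 °C releases m L_v = 27.2·2260 = 61472
  condensed water 100 °C→T: 113.7(T − 100)
  original water: 5225(T − 44.4)
  copper cup: 204·0.385·(T − 44.4) = 78.54(T − 44.4)
5417.2 T = 61472 + 11370 + 235477 = 308319
T ≈ 56.91 °C, under the boiling point, so the assumption holds.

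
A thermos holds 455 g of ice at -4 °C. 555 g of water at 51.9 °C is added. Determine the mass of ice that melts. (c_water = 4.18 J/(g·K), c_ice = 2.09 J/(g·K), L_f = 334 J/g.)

m_melted ≈ 349 g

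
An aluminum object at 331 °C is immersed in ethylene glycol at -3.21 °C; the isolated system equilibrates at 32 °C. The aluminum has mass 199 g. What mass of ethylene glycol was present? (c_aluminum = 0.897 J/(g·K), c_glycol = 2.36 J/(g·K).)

Heat lost by the aluminum = heat gained by the glycol:
199·0.897·(331 − 32) = m·2.36·(32 − (-3.21))
83.1 m = 53372  ⇒  m ≈ 642.3 g

m ≈ 642 g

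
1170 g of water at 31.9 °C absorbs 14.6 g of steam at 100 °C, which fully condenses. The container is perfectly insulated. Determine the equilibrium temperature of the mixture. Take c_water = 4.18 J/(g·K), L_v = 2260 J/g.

Energy balance with sensible and latent terms:
steam→water at 100 °C releases m L_v = 14.6×2260 = 32996
  condensed water 100 °C→T: 61.03(T − 100)
  water warms: 1170×4.18×(T − 31.9) = 4890.6(T − 31.9)
4951.6 T = 32996 + 6102.8 + 156010 = 195109
T ≈ 39.40 °C (< 100 °C, so full condensation is consistent).

T_f ≈ 39.4 °C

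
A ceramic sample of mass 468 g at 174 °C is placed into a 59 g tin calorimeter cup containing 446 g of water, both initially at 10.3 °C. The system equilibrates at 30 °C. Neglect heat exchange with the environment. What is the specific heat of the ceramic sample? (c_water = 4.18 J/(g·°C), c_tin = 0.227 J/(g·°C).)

c ≈ 0.549 J/(g·°C)

Taking heat into each body as positive, Σ m c ΔT = 0:
468·c·(30 − 174) + 446·4.18·(30 − 10.3) + 59·0.227·(30 − 10.3) = 0
-67392 c = -36990
c = -36990/-67392 ≈ 0.5489 J/(g·°C)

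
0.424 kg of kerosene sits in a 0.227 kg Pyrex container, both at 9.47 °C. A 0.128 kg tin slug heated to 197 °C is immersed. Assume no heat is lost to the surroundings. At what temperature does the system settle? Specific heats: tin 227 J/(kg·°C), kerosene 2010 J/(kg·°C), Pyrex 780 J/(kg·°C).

T_f ≈ 14.6 °C

Net heat exchanged in the isolated system is zero:
0.128×227×(T − 197) + 0.424×2010×(T − 9.47) + 0.227×780×(T − 9.47) = 0
29.06(T − 197) + 852.24(T − 9.47) + 177.06(T − 9.47) = 0
(29.06 + 852.24 + 177.06) T = 29.06×197 + 852.24×9.47 + 177.06×9.47
T = 15472/1058.4 ≈ 14.62 °C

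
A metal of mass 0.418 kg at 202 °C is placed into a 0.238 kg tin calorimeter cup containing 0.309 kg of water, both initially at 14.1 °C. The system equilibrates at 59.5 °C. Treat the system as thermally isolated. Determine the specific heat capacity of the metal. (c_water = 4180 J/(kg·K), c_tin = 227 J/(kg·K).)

Let T be the final temperature. ΣQ_i = 0:
0.418×c×(59.5 − 202) + 0.309×4180×(59.5 − 14.1) + 0.238×227×(59.5 − 14.1) = 0
-59.56 c = -61092
c = -61092/-59.56 ≈ 1026 J/(kg·K)

c ≈ 1030 J/(kg·K)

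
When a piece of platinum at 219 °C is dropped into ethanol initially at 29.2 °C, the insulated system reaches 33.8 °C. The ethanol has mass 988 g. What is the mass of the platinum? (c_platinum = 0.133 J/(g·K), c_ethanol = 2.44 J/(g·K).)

Net heat exchanged in the isolated system is zero:
m·0.133·(33.8 − 219) + 988·2.44·(33.8 − 29.2) = 0
-24.63 m = -11089
m = -11089/-24.63 ≈ 450.2 g

m ≈ 450 g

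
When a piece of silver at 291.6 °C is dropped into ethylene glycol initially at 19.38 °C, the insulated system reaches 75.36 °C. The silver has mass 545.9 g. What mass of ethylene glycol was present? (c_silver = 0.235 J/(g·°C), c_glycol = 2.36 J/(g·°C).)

m ≈ 210 g

|Q_silver| = |Q_glycol|:
545.9×0.235×(291.6 − 75.36) = m×2.36×(75.36 − 19.38)
132.11 m = 27741  ⇒  m ≈ 210 g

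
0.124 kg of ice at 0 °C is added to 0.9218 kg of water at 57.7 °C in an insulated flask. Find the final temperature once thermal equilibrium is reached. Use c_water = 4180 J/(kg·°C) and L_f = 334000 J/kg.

T_f ≈ 41.4 °C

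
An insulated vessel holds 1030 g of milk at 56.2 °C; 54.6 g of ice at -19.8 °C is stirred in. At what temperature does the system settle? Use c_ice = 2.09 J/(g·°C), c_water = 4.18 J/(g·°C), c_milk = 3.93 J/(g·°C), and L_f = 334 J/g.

T_f ≈ 48.4 °C

Setting the total heat transfer to zero:
ice -19.8→0 °C: 54.6×2.09×19.8 = 2259.5
  melt ice: 54.6×334 = 18236
  warm the meltwater: 228.23 T
  milk cools: 1030×3.93×(T − 56.2) = 4047.9(T − 56.2)
4276.1 T = 227492 − 20496 = 206996
T ≈ 48.41 °C — above 0 °C, consistent with complete melting.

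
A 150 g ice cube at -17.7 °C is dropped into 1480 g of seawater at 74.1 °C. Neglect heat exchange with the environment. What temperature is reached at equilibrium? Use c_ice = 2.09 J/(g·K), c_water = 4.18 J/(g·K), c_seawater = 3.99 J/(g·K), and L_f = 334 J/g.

Energy balance with sensible and latent terms:
ice -17.7→0 °C: 150·2.09·17.7 = 5548.9
  melt ice: 150·334 = 50100
  warm the meltwater: 627 T
  seawater cools: 1480·3.99·(T − 74.1) = 5905.2(T − 74.1)
6532.2 T = 437575 − 55649 = 381926
T ≈ 58.47 °C — above 0 °C, consistent with complete melting.

T_f ≈ 58.5 °C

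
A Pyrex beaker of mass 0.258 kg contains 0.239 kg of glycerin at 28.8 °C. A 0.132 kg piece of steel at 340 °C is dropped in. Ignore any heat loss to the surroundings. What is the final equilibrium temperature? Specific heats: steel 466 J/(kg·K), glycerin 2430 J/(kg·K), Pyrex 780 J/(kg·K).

T_f ≈ 51.5 °C

T_f = Σ m_i c_i T_i / Σ m_i c_i:
T_f = (61.51·340 + 580.77·28.8 + 201.24·28.8) / (61.51 + 580.77 + 201.24)
    = 43436 / 843.52 ≈ 51.49 °C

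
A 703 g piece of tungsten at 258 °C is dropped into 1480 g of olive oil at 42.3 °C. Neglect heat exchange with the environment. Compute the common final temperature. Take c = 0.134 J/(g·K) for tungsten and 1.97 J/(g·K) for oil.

T_f ≈ 49.1 °C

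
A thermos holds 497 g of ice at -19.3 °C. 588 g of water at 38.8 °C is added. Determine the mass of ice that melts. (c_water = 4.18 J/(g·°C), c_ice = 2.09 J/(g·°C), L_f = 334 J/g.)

Cooling the water to 0 °C releases 588×4.18×38.8 = 95364 J.
Of that, 497×2.09×19.3 = 20047 J goes to bring the ice to 0 °C, leaving 75317 J.
To melt every bit of ice: 497×334 = 165998 J.
Since 75317 < 165998 J, not all the ice melts; equilibrium is at 0 °C.
Mass melted = 75317/334 ≈ 225.5 g.

m_melted ≈ 225 g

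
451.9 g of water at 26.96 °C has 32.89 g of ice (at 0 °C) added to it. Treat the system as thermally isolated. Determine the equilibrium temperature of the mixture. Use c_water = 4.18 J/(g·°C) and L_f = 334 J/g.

T_f ≈ 19.7 °C

Sum of m c ΔT and latent-heat terms is zero:
latent heat to melt: 32.89×334 = 10985; meltwater 0→T: 32.89×4.18×T = 137.48 T; water cools: 451.9×4.18×(T − 26.96) = 1888.9(T − 26.96)
2026.4 T = 50926 − 10985 = 39941
T ≈ 19.71 °C. Since T > 0 °C, the all-ice-melts assumption holds.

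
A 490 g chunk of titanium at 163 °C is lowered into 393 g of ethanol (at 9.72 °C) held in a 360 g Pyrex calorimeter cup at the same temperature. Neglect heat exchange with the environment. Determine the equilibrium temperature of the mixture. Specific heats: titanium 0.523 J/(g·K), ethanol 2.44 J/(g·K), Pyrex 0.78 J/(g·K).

T_f ≈ 36.0 °C

Conservation of energy gives ΣQ = 0:
490×0.523×(T − 163) + 393×2.44×(T − 9.72) + 360×0.78×(T − 9.72) = 0
(256.27 + 958.92 + 280.8) T = 256.27×163 + 958.92×9.72 + 280.8×9.72
T = 53822 / 1496 = 36 °C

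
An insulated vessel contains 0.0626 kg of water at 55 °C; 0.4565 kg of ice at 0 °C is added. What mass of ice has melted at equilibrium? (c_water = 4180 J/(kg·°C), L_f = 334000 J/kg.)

m_melted ≈ 0.0431 kg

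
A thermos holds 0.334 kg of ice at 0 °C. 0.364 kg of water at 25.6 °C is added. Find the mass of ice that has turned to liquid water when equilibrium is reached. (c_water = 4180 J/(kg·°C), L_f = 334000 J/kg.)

m_melted ≈ 0.117 kg

Cooling the water to 0 °C releases 0.364·4180·25.6 = 38951 J.
To melt every bit of ice: 0.334·334000 = 111556 J.
Since 38951 < 111556 J, not all the ice melts; equilibrium is at 0 °C.
Mass melted = 38951/334000 ≈ 0.1166 kg.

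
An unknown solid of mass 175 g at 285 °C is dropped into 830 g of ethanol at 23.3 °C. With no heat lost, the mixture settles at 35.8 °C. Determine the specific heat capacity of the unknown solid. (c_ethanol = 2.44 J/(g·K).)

c ≈ 0.58 J/(g·K)

m_s c (T_s − T_f) = m_ethanol c_ethanol (T_f − T_0):
175×c×(285 − 35.8) = 830×2.44×(35.8 − 23.3)
43610 c = 25315  ⇒  c ≈ 0.5805 J/(g·K)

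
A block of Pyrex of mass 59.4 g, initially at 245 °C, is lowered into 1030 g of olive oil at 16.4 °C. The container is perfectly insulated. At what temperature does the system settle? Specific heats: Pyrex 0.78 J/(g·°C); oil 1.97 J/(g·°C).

|Q_Pyrex| = |Q_oil|:
59.4·0.78·(245 − T) = 1030·1.97·(T − 16.4)
46.33(245 − T) = 2029.1(T − 16.4)
2075.4 T = 44629  ⇒  T ≈ 21.50 °C

T_f ≈ 21.5 °C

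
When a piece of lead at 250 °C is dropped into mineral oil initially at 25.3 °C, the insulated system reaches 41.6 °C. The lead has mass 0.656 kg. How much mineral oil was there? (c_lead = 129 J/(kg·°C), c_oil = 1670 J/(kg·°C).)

m ≈ 0.648 kg

|Q_lead| = |Q_oil|:
0.656·129·(250 − 41.6) = m·1670·(41.6 − 25.3)
27221 m = 17636  ⇒  m ≈ 0.6479 kg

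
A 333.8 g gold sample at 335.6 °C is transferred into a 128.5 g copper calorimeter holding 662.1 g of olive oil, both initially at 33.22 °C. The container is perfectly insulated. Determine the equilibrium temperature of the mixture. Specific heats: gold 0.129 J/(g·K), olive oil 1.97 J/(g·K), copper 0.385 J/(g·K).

T_f ≈ 42.5 °C

Conservation of energy gives ΣQ = 0:
333.8·0.129·(T − 335.6) + 662.1·1.97·(T − 33.22) + 128.5·0.385·(T − 33.22) = 0
43.06(T − 335.6) + 1304.3(T − 33.22) + 49.47(T − 33.22) = 0
(43.06 + 1304.3 + 49.47) T = 43.06·335.6 + 1304.3·33.22 + 49.47·33.22
T = 59425 / 1396.9 = 42.5 °C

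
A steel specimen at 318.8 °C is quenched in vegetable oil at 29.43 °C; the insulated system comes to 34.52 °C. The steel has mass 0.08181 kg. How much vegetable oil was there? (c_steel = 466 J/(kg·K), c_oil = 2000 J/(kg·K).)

Heat lost by the steel = heat gained by the oil:
0.08181·466·(318.8 − 34.52) = m·2000·(34.52 − 29.43)
10180 m = 10838  ⇒  m ≈ 1.065 kg

m ≈ 1.06 kg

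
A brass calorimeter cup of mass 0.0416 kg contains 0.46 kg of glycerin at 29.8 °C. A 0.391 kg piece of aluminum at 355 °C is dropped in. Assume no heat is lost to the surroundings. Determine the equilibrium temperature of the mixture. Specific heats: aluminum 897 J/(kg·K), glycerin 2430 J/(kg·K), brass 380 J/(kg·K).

T_f ≈ 106.6 °C

Net heat exchanged in the isolated system is zero:
0.391*897*(T − 355) + 0.46*2430*(T − 29.8) + 0.0416*380*(T − 29.8) = 0
1484.3 T = 158290
T = 158290 / 1484.3 = 107 °C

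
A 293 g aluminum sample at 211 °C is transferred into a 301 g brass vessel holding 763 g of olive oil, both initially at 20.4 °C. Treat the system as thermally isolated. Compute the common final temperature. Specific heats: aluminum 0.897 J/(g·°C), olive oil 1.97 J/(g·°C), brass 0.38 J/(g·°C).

T_f ≈ 47.0 °C

With ΣQ=0 the equilibrium temperature is the m·c-weighted mean:
T_f = (262.82*211 + 1503.1*20.4 + 114.38*20.4) / (262.82 + 1503.1 + 114.38)
    = 88452 / 1880.3 ≈ 47.04 °C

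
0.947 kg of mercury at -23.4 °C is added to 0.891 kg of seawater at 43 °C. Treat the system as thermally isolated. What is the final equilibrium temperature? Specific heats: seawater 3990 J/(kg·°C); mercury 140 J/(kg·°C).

|Q_seawater| = |Q_mercury|:
0.891·3990·(43 − T) = 0.947·140·(T − (-23.4))
3555.1(43 − T) = 132.58(T − (-23.4))
3687.7 T = 149766  ⇒  T ≈ 40.61 °C

T_f ≈ 40.6 °C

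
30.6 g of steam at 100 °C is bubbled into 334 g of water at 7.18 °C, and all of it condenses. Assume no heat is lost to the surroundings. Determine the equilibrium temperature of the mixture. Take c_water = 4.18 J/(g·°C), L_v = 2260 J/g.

Let T be the final temperature. ΣQ_i = 0:
latent heat released on condensation: 30.6×2260 = 69156; condensed water 100 °C→T: 127.91(T − 100); original water: 1396.1(T − 7.18)
1524 T = 69156 + 12791 + 10024 = 91971
T ≈ 60.35 °C (< 100 °C, so full condensation is consistent).

T_f ≈ 60.3 °C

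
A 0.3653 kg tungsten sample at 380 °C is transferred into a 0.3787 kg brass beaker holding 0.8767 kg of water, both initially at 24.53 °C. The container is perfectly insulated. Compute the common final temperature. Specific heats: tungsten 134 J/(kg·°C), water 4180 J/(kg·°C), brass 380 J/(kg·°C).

T_f ≈ 29.0 °C

T_f = Σ m_i c_i T_i / Σ m_i c_i:
T_f = (48.95·380 + 3664.6·24.53 + 143.91·24.53) / (48.95 + 3664.6 + 143.91)
    = 112024 / 3857.5 ≈ 29.04 °C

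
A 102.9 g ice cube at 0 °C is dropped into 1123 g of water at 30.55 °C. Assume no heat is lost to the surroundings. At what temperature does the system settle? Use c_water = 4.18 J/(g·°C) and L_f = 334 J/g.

T_f ≈ 21.3 °C

Sum of m c ΔT and latent-heat terms is zero:
latent heat to melt: 102.9·334 = 34369; warm the meltwater: 430.12 T; water: 4694.1(T − 30.55)
5124.3 T = 143406 − 34369 = 109037
T ≈ 21.28 °C. Since T > 0 °C, the all-ice-melts assumption holds.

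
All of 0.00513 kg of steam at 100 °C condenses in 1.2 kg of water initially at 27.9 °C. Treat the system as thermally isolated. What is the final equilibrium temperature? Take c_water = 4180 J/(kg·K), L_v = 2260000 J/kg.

T_f ≈ 30.5 °C

Let T be the final temperature. ΣQ_i = 0:
condense steam: −0.00513·2260000 = −11594
  condensate cools 100→T: 0.00513·4180·(T − 100) = 21.44(T − 100)
  original water: 5016(T − 27.9)
5037.4 T = 11594 + 2144.3 + 139946 = 153685
T ≈ 30.51 °C (< 100 °C, so full condensation is consistent).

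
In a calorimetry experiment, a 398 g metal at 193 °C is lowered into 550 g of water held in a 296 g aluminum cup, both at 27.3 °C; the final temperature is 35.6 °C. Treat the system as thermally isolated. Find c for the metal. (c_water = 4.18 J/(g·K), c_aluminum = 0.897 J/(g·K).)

Setting the total heat transfer to zero:
398×c×(35.6 − 193) + 550×4.18×(35.6 − 27.3) + 296×0.897×(35.6 − 27.3) = 0
-62645 c = -21285
c = -21285/-62645 ≈ 0.3398 J/(g·K)

c ≈ 0.34 J/(g·K)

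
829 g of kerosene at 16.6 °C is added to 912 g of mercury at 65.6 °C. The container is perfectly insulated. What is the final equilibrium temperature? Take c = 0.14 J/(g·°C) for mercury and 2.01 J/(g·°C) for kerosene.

|Q_mercury| = |Q_kerosene|:
912·0.14·(65.6 − T) = 829·2.01·(T − 16.6)
127.68(65.6 − T) = 1666.3(T − 16.6)
1794 T = 36036  ⇒  T ≈ 20.09 °C

T_f ≈ 20.1 °C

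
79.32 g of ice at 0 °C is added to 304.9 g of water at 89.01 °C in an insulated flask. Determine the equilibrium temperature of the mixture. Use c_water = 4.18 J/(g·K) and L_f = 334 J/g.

Setting the total heat transfer to zero:
fusion: m_ice L_f = 79.32×334 = 26493
  meltwater 0→T: 79.32×4.18×T = 331.56 T
  water: 1274.5(T − 89.01)
1606 T = 113442 − 26493 = 86949
T ≈ 54.14 °C. Since T > 0 °C, the all-ice-melts assumption holds.

T_f ≈ 54.1 °C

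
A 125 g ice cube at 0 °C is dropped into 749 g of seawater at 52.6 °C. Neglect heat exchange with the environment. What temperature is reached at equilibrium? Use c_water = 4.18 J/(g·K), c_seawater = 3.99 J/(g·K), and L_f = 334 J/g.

T_f ≈ 32.9 °C

Taking heat into each body as positive, Σ m c ΔT = 0:
fusion: m_ice L_f = 125×334 = 41750
  meltwater 0→T: 125×4.18×T = 522.5 T
  seawater: 2988.5(T − 52.6)
3511 T = 157196 − 41750 = 115446
T ≈ 32.88 °C — above 0 °C, consistent with complete melting.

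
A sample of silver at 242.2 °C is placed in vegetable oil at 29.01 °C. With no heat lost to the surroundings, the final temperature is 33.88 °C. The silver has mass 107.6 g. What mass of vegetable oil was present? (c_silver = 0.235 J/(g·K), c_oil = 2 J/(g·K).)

m ≈ 541 g

Heat lost by the silver = heat gained by the oil:
107.6·0.235·(242.2 − 33.88) = m·2·(33.88 − 29.01)
9.74 m = 5267.6  ⇒  m ≈ 540.8 g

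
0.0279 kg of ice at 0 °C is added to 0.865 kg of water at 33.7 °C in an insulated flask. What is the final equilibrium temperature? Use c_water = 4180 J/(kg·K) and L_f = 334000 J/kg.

T_f ≈ 30.2 °C

Net heat exchanged in the isolated system is zero:
melt ice: 0.0279×334000 = 9318.6; warm the meltwater: 116.62 T; water cools: 0.865×4180×(T − 33.7) = 3615.7(T − 33.7)
3732.3 T = 121849 − 9318.6 = 112530
T ≈ 30.15 °C. Since T > 0 °C, the all-ice-melts assumption holds.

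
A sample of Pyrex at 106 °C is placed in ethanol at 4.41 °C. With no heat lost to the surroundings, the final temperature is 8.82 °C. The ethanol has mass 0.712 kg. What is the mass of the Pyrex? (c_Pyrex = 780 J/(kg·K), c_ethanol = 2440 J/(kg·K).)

m ≈ 0.101 kg

Heat gained plus heat lost sum to zero:
m·780·(8.82 − 106) + 0.712·2440·(8.82 − 4.41) = 0
-75800 m = -7661.4
m = -7661.4/-75800 ≈ 0.1011 kg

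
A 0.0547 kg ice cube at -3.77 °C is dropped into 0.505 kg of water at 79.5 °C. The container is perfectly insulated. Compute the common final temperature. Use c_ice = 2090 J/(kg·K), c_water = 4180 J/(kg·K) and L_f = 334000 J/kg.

Setting the total heat transfer to zero:
ice -3.77→0 °C: 0.0547·2090·3.77 = 431
  latent heat to melt: 0.0547·334000 = 18270
  meltwater 0→T: 0.0547·4180·T = 228.65 T
  water cools: 0.505·4180·(T − 79.5) = 2110.9(T − 79.5)
2339.5 T = 167817 − 18701 = 149116
T ≈ 63.74 °C — above 0 °C, consistent with complete melting.

T_f ≈ 63.7 °C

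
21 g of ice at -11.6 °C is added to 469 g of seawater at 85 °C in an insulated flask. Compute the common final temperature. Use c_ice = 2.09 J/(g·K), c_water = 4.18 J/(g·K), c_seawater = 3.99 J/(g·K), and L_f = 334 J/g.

Heat gained plus heat lost sum to zero:
ice -11.6→0 °C: 21·2.09·11.6 = 509.12
  melt ice: 21·334 = 7014
  meltwater 0→T: 21·4.18·T = 87.78 T
  seawater cools: 469·3.99·(T − 85) = 1871.3(T − 85)
1959.1 T = 159061 − 7523.1 = 151538
T ≈ 77.35 °C (positive, so assuming full melt was valid).

T_f ≈ 77.4 °C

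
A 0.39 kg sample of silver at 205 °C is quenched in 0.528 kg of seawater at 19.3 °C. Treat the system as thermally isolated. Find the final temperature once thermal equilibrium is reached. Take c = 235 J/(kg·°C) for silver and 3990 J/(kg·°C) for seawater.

Heat lost by the silver equals heat gained by the seawater:
0.39×235×(205 − T) = 0.528×3990×(T − 19.3)
91.65(205 − T) = 2106.7(T − 19.3)
2198.4 T = 59448  ⇒  T ≈ 27.04 °C

T_f ≈ 27.0 °C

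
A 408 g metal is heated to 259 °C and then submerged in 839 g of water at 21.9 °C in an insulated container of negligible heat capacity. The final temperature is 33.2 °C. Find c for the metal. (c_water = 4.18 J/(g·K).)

c ≈ 0.43 J/(g·K)

Conservation of energy gives ΣQ = 0:
408·c·(33.2 − 259) + 839·4.18·(33.2 − 21.9) = 0
-92126 c = -39629
c = -39629/-92126 ≈ 0.4302 J/(g·K)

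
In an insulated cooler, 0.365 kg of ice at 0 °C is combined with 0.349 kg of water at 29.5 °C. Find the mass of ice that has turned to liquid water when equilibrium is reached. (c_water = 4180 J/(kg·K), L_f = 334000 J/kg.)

m_melted ≈ 0.129 kg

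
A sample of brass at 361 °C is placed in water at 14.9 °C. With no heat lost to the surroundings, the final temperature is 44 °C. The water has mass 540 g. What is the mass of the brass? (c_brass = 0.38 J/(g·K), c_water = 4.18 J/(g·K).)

Conservation of energy gives ΣQ = 0:
m×0.38×(44 − 361) + 540×4.18×(44 − 14.9) = 0
-120.46 m = -65685
m = -65685/-120.46 ≈ 545.3 g

m ≈ 545 g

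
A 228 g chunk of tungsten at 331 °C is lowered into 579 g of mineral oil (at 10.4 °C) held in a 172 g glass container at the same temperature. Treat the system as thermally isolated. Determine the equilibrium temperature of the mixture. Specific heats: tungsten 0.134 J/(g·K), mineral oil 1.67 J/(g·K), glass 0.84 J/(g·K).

T_f ≈ 19.0 °C

Setting the total heat transfer to zero:
228·0.134·(T − 331) + 579·1.67·(T − 10.4) + 172·0.84·(T − 10.4) = 0
30.55(T − 331) + 966.93(T − 10.4) + 144.48(T − 10.4) = 0
1142 T = 21671
T = 21671/1142 ≈ 18.98 °C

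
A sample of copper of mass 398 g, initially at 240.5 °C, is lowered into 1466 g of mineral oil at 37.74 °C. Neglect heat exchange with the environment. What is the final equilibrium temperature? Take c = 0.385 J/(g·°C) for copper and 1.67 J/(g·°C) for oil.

T_f ≈ 49.7 °C

Energy conservation, ΣQ = 0:
398*0.385*(T − 240.5) + 1466*1.67*(T − 37.74) = 0
153.23(T − 240.5) + 2448.2(T − 37.74) = 0
2601.4 T = 129248
T = 129248 / 2601.4 = 49.7 °C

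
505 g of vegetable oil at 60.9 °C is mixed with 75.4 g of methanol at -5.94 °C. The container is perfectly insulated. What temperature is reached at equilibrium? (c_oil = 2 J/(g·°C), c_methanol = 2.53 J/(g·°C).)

With ΣQ=0 the equilibrium temperature is the m·c-weighted mean:
T_f = (1010*60.9 + 190.76*(-5.94)) / (1010 + 190.76)
    = 60376 / 1200.8 ≈ 50.28 °C

T_f ≈ 50.3 °C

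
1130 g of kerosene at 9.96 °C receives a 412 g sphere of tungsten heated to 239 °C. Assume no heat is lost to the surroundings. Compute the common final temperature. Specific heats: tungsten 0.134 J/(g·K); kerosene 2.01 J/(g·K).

T_f ≈ 15.4 °C

Heat gained plus heat lost sum to zero:
412*0.134*(T − 239) + 1130*2.01*(T − 9.96) = 0
55.21(T − 239) + 2271.3(T − 9.96) = 0
(55.21 + 2271.3) T = 55.21*239 + 2271.3*9.96
T ≈ 15.40 °C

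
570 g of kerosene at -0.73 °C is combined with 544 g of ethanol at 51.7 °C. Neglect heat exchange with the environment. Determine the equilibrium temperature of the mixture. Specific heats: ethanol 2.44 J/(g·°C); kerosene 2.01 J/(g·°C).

T_f ≈ 27.4 °C

Heat gained plus heat lost sum to zero:
544*2.44*(T − 51.7) + 570*2.01*(T − (-0.73)) = 0
2473.1 T = 67788
T ≈ 27.41 °C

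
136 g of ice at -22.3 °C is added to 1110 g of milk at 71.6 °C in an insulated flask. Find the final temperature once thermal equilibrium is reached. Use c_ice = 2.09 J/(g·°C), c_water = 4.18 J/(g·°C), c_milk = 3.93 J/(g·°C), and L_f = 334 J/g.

Energy conservation, ΣQ = 0:
ice -22.3→0 °C: 136·2.09·22.3 = 6338.6; melt ice: 136·334 = 45424; meltwater 0→T: 136·4.18·T = 568.48 T; milk: 4362.3(T − 71.6)
4930.8 T = 312341 − 51763 = 260578
T ≈ 52.85 °C. Since T > 0 °C, the all-ice-melts assumption holds.

T_f ≈ 52.8 °C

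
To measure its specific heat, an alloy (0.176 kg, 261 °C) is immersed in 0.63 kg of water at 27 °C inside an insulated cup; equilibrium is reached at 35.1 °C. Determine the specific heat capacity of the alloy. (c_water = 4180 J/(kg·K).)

Heat lost by the alloy = heat gained by the water:
0.176·c·(261 − 35.1) = 0.63·4180·(35.1 − 27)
39.76 c = 21331  ⇒  c ≈ 536.5 J/(kg·K)

c ≈ 537 J/(kg·K)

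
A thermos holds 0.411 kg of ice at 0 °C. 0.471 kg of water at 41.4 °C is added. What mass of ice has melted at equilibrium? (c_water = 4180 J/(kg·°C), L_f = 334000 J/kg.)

Cooling the water to 0 °C releases 0.471×4180×41.4 = 81507 J.
Melting all 0.411 kg of ice would need 0.411×334000 = 137274 J.
Since 81507 < 137274 J, not all the ice melts; equilibrium is at 0 °C.
m_melt = 81507 / L_f = 0.244 kg.

m_melted ≈ 0.244 kg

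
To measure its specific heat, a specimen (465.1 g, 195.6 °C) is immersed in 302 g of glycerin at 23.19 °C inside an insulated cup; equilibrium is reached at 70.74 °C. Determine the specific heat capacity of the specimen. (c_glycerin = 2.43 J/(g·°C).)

Energy conservation, ΣQ = 0:
465.1×c×(70.74 − 195.6) + 302×2.43×(70.74 − 23.19) = 0
-58072 c = -34895
c = -34895/-58072 ≈ 0.6009 J/(g·°C)

c ≈ 0.601 J/(g·°C)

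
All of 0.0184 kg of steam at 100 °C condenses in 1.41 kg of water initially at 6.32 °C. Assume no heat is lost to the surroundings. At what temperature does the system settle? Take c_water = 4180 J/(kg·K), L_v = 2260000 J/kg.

T_f ≈ 14.5 °C

Taking heat into each body as positive, Σ m c ΔT = 0:
latent heat released on condensation: 0.0184×2260000 = 41584
  condensed water 100 °C→T: 76.91(T − 100)
  water warms: 1.41×4180×(T − 6.32) = 5893.8(T − 6.32)
5970.7 T = 41584 + 7691.2 + 37249 = 86524
T ≈ 14.49 °C (< 100 °C, so full condensation is consistent).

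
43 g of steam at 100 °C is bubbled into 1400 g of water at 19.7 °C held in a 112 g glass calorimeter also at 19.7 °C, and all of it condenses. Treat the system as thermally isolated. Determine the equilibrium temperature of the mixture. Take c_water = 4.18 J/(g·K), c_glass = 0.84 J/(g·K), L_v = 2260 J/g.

Taking heat into each body as positive, Σ m c ΔT = 0:
steam→water at 100 °C releases m L_v = 43·2260 = 97180; condensed water 100 °C→T: 179.74(T − 100); water warms: 1400·4.18·(T − 19.7) = 5852(T − 19.7); glass cup: 112·0.84·(T − 19.7) = 94.08(T − 19.7)
6125.8 T = 97180 + 17974 + 117138 = 232292
T ≈ 37.92 °C, under the boiling point, so the assumption holds.

T_f ≈ 37.9 °C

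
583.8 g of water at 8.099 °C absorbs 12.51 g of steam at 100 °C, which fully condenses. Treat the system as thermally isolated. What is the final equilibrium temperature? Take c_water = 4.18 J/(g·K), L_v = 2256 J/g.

T_f ≈ 21.3 °C

Sum of m c ΔT and latent-heat terms is zero:
latent heat released on condensation: 12.51·2256 = 28223
  condensed water 100 °C→T: 52.29(T − 100)
  original water: 2440.3(T − 8.099)
2492.6 T = 28223 + 5229.2 + 19764 = 53216
T ≈ 21.35 °C (< 100 °C, so full condensation is consistent).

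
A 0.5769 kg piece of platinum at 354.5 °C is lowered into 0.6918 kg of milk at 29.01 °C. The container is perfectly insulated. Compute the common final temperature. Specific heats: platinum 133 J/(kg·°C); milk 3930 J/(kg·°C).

Conservation of energy gives ΣQ = 0:
0.5769·133·(T − 354.5) + 0.6918·3930·(T − 29.01) = 0
2795.5 T = 106072
T = 106072/2795.5 ≈ 37.94 °C

T_f ≈ 37.9 °C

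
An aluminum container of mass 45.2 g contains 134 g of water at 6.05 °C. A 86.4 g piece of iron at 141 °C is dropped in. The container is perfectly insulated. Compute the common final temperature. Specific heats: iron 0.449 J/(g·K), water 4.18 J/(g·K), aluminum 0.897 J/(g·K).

T_f ≈ 14.2 °C

Taking heat into each body as positive, Σ m c ΔT = 0:
86.4*0.449*(T − 141) + 134*4.18*(T − 6.05) + 45.2*0.897*(T − 6.05) = 0
38.79(T − 141) + 560.12(T − 6.05) + 40.54(T − 6.05) = 0
639.46 T = 9103.9
T = 9103.9/639.46 ≈ 14.24 °C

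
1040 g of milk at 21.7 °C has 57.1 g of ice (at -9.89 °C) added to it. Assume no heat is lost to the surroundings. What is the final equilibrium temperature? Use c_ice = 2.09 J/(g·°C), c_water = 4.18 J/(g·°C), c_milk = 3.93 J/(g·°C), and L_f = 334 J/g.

T_f ≈ 15.8 °C

Energy balance with sensible and latent terms:
warm ice to 0 °C: 57.1·2.09·(0 − (-9.89)) = 1180.3
  fusion: m_ice L_f = 57.1·334 = 19071
  meltwater 0→T: 57.1·4.18·T = 238.68 T
  milk: 4087.2(T − 21.7)
4325.9 T = 88692 − 20252 = 68441
T ≈ 15.82 °C (positive, so assuming full melt was valid).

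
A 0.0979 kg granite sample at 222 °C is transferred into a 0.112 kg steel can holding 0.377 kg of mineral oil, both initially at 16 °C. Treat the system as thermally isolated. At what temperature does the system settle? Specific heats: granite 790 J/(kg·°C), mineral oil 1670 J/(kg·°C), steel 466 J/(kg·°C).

Let T be the final temperature. ΣQ_i = 0:
0.0979×790×(T − 222) + 0.377×1670×(T − 16) + 0.112×466×(T − 16) = 0
77.34(T − 222) + 629.59(T − 16) + 52.19(T − 16) = 0
(77.34 + 629.59 + 52.19) T = 77.34×222 + 629.59×16 + 52.19×16
T = 28078/759.12 ≈ 36.99 °C

T_f ≈ 37.0 °C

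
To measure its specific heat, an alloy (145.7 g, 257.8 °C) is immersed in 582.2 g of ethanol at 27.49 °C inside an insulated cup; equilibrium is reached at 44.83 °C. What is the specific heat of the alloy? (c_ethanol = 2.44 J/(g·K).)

c ≈ 0.794 J/(g·K)

Net heat exchanged in the isolated system is zero:
145.7×c×(44.83 − 257.8) + 582.2×2.44×(44.83 − 27.49) = 0
-31030 c = -24633
c = -24633/-31030 ≈ 0.7938 J/(g·K)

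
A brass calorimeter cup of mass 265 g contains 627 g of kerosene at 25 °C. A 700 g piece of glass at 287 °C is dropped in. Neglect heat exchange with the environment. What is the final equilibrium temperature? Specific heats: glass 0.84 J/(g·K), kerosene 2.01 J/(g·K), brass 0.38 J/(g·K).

T_f ≈ 104.0 °C

Net heat exchanged in the isolated system is zero:
700·0.84·(T − 287) + 627·2.01·(T − 25) + 265·0.38·(T − 25) = 0
588(T − 287) + 1260.3(T − 25) + 100.7(T − 25) = 0
1949 T = 202780
T ≈ 104.04 °C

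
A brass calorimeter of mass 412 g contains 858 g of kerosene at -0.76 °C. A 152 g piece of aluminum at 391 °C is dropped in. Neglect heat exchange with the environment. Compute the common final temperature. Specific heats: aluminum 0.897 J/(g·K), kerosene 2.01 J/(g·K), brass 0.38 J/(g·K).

T_f ≈ 25.7 °C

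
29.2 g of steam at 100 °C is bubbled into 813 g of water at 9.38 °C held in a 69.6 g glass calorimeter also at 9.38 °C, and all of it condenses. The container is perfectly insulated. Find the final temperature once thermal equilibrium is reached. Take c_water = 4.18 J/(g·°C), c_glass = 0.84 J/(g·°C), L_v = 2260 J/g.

T_f ≈ 30.9 °C

Conservation of energy gives ΣQ = 0:
steam→water at 100 °C releases m L_v = 29.2×2260 = 65992
  condensed water 100 °C→T: 122.06(T − 100)
  original water: 3398.3(T − 9.38)
  glass cup: 69.6×0.84×(T − 9.38) = 58.46(T − 9.38)
3578.9 T = 65992 + 12206 + 32425 = 110622
T ≈ 30.91 °C (< 100 °C, so full condensation is consistent).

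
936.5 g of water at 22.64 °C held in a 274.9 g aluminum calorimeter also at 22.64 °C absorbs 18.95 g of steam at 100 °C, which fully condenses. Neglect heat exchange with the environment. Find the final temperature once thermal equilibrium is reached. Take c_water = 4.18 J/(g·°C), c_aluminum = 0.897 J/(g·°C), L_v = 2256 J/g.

T_f ≈ 34.2 °C

Taking heat into each body as positive, Σ m c ΔT = 0:
condense steam: −18.95·2256 = −42751
  condensate cools 100→T: 18.95·4.18·(T − 100) = 79.21(T − 100)
  water warms: 936.5·4.18·(T − 22.64) = 3914.6(T − 22.64)
  aluminum cup: 274.9·0.897·(T − 22.64) = 246.59(T − 22.64)
4240.4 T = 42751 + 7921.1 + 94209 = 144881
T ≈ 34.17 °C (< 100 °C, so full condensation is consistent).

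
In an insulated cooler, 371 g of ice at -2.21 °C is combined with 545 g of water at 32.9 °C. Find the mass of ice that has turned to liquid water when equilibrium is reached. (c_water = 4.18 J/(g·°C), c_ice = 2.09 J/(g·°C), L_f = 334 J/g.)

Heat available from the water dropping to 0 °C: 545·4.18·32.9 = 74949 J.
Warming the ice to 0 °C takes 371·2.09·2.21 = 1713.6 J, leaving 73236 J for melting.
Fully melting the ice requires m_ice L_f = 371·334 = 123914 J.
That's not enough to melt it all — equilibrium is at 0 °C with ice remaining.
m_melt = 73236 / L_f = 219.3 g.

m_melted ≈ 219 g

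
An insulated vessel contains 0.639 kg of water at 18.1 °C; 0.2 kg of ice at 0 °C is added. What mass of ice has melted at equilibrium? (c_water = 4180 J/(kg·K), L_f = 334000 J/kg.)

m_melted ≈ 0.145 kg

Water can give up m c ΔT = 0.639×4180×18.1 = 48345 J before reaching 0 °C.
Fully melting the ice requires m_ice L_f = 0.2×334000 = 66800 J.
48345 J < 66800 J, so only part of the ice melts and the system sits at 0 °C.
m_melted×334000 = 48345  ⇒  m_melted ≈ 0.1447 kg.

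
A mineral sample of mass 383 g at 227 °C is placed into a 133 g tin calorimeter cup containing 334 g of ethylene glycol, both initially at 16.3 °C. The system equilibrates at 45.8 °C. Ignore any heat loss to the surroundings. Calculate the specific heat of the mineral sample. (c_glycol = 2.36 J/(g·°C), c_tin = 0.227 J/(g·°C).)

c ≈ 0.348 J/(g·°C)

Net heat exchanged in the isolated system is zero:
383·c·(45.8 − 227) + 334·2.36·(45.8 − 16.3) + 133·0.227·(45.8 − 16.3) = 0
-69400 c = -24144
c = -24144/-69400 ≈ 0.3479 J/(g·°C)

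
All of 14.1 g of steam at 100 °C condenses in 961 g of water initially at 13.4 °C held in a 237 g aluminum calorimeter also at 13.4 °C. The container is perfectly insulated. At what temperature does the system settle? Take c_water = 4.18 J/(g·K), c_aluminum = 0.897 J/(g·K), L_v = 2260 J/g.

Let T be the final temperature. ΣQ_i = 0:
steam→water at 100 °C releases m L_v = 14.1×2260 = 31866; condensed water 100 °C→T: 58.94(T − 100); water warms: 961×4.18×(T − 13.4) = 4017(T − 13.4); aluminum cup: 237×0.897×(T − 13.4) = 212.59(T − 13.4)
4288.5 T = 31866 + 5893.8 + 56676 = 94436
T ≈ 22.02 °C — below 100 °C, confirming all the steam condensed.

T_f ≈ 22.0 °C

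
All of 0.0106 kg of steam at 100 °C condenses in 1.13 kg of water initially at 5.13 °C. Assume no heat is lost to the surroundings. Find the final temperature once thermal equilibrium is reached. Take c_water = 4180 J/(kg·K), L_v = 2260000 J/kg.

Conservation of energy gives ΣQ = 0:
latent heat released on condensation: 0.0106·2260000 = 23956; condensate cools 100→T: 0.0106·4180·(T − 100) = 44.31(T − 100); water warms: 1.13·4180·(T − 5.13) = 4723.4(T − 5.13)
4767.7 T = 23956 + 4430.8 + 24231 = 52618
T ≈ 11.04 °C, under the boiling point, so the assumption holds.

T_f ≈ 11.0 °C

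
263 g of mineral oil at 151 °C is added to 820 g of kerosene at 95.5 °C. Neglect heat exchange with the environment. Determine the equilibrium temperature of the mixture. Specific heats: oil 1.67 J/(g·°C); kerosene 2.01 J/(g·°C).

|Q_oil| = |Q_kerosene|:
263×1.67×(151 − T) = 820×2.01×(T − 95.5)
439.21(151 − T) = 1648.2(T − 95.5)
2087.4 T = 223724  ⇒  T ≈ 107.18 °C

T_f ≈ 107.2 °C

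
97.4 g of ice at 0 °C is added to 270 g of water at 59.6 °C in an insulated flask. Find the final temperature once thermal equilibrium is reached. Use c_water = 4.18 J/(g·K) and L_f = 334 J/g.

Sum of m c ΔT and latent-heat terms is zero:
latent heat to melt: 97.4·334 = 32532; meltwater 0→T: 97.4·4.18·T = 407.13 T; water: 1128.6(T − 59.6)
1535.7 T = 67265 − 32532 = 34733
T ≈ 22.62 °C — above 0 °C, consistent with complete melting.

T_f ≈ 22.6 °C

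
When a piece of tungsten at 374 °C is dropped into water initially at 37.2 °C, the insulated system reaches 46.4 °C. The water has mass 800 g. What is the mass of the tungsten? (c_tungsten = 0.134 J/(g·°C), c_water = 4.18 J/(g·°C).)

m ≈ 701 g

Heat lost by the tungsten = heat gained by the water:
m×0.134×(374 − 46.4) = 800×4.18×(46.4 − 37.2)
43.9 m = 30765  ⇒  m ≈ 700.8 g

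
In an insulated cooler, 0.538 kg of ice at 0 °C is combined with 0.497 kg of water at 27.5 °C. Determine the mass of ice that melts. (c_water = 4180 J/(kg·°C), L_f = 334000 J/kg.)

Heat available from the water dropping to 0 °C: 0.497·4180·27.5 = 57130 J.
Melting all 0.538 kg of ice would need 0.538·334000 = 179692 J.
That's not enough to melt it all — equilibrium is at 0 °C with ice remaining.
m_melt = 57130 / L_f = 0.171 kg.

m_melted ≈ 0.171 kg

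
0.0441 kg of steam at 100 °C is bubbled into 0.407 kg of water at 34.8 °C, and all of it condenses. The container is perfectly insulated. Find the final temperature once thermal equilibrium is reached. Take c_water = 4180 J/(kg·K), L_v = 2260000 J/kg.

Setting the total heat transfer to zero:
condense steam: −0.0441·2260000 = −99666; condensate cools 100→T: 0.0441·4180·(T − 100) = 184.34(T − 100); water warms: 0.407·4180·(T − 34.8) = 1701.3(T − 34.8)
1885.6 T = 99666 + 18434 + 59204 = 177304
T ≈ 94.03 °C (< 100 °C, so full condensation is consistent).

T_f ≈ 94.0 °C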